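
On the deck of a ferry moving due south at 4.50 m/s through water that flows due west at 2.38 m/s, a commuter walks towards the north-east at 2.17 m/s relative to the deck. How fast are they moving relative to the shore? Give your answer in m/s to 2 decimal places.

3.08 m/s

In east/north components (m/s): commuter relative to ferry = (1.534, 1.534); ferry relative to water = (0.000, -4.500); water relative to ground = (-2.380, 0.000).
Sum = (-0.846, -2.966) m/s.
Speed = |(-0.846, -2.966)| = 3.084 m/s.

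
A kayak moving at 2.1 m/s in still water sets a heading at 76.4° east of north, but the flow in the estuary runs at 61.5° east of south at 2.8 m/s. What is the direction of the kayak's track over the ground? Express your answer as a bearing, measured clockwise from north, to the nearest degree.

Taking east as x and north as y: velocity relative to the water = (2.041, 0.494) m/s; the water relative to ground = (2.461, -1.336) m/s.
Velocity relative to ground = (2.041, 0.494) + (2.461, -1.336) = (4.502, -0.842) m/s.
Bearing = atan2(4.50, -0.84) = 100.60° clockwise from north.

101°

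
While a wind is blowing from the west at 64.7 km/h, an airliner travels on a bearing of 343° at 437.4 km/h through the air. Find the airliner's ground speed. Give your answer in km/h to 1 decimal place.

423.0 km/h

Taking east as x and north as y: velocity relative to the air = (-127.883, 418.288) km/h; the air relative to ground = (64.700, 0.000) km/h.
Velocity relative to ground = (-127.883, 418.288) + (64.700, 0.000) = (-63.183, 418.288) km/h.
Speed = |(-63.183, 418.288)| = 423.033 km/h.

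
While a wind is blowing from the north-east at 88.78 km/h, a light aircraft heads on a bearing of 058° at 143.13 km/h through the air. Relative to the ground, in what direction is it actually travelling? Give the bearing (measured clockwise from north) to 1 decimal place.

077.4°

Taking east as x and north as y: velocity relative to the air = (121.381, 75.847) km/h; the air relative to ground = (-62.777, -62.777) km/h.
Velocity relative to ground = (121.381, 75.847) + (-62.777, -62.777) = (58.604, 13.070) km/h.
Bearing = atan2(58.60, 13.07) = 77.43° clockwise from north.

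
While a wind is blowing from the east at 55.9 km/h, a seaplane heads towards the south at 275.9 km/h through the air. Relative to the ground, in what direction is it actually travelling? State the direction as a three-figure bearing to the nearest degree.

Taking east as x and north as y: velocity relative to the air = (0.000, -275.900) km/h; the air relative to ground = (-55.900, 0.000) km/h.
Velocity relative to ground = (0.000, -275.900) + (-55.900, 0.000) = (-55.900, -275.900) km/h.
Bearing = atan2(-55.90, -275.90) = 191.45° clockwise from north.

191°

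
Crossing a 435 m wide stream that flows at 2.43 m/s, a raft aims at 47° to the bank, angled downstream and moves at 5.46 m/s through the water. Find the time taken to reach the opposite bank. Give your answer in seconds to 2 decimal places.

The component of the raft's velocity perpendicular to the bank is 5.46 × sin 47° = 3.993 m/s.
Only the cross-stream component determines the crossing time; the current contributes nothing perpendicular to the bank.
Time = 435 / 3.993 = 108.935 s.

108.94 s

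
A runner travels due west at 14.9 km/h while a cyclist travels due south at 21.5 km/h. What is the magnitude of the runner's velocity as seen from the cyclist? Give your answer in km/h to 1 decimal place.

Taking east as x and north as y: runner velocity = (-14.900, 0.000) km/h; cyclist velocity = (0.000, -21.500) km/h.
Velocity of runner relative to cyclist = (-14.900, 0.000) − (0.000, -21.500) = (-14.900, 21.500) km/h.
Magnitude = |(-14.900, 21.500)| = 26.158 km/h.

26.2 km/h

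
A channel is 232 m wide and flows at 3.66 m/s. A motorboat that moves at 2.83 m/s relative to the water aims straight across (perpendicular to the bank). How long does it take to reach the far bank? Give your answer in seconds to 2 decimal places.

81.98 s

The component of the motorboat's velocity perpendicular to the bank is 2.83 m/s.
The flow acts along the bank and has no component across it.
Time = 232 / 2.830 = 81.979 s.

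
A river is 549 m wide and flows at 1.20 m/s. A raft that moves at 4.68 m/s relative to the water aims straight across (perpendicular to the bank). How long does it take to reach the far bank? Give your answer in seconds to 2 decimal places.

117.31 s

The component of the raft's velocity perpendicular to the bank is 4.68 m/s.
The current is parallel to the bank, so it does not affect the crossing time.
Time = 549 / 4.680 = 117.308 s.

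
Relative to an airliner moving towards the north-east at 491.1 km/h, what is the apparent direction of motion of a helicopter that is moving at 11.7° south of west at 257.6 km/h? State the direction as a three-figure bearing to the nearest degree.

236°

Taking east as x and north as y: helicopter velocity = (-252.248, -52.238) km/h; airliner velocity = (347.260, 347.260) km/h.
Velocity of helicopter relative to airliner = (-252.248, -52.238) − (347.260, 347.260) = (-599.508, -399.498) km/h.
Bearing = atan2(-599.51, -399.50) = 236.32° clockwise from north.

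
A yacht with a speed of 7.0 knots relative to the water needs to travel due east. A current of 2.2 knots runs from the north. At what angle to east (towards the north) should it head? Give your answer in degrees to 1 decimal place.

The current pushes perpendicular to the desired track; the heading must have a component into the current equal to 2.2 knots: 7.0 sin θ = 2.2.
sin θ = 0.3143, so θ = 18.318°.

18.3°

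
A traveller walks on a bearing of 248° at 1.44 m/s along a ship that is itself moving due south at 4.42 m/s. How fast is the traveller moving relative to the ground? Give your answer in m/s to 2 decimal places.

5.14 m/s

Taking east as x and north as y: ship velocity = (0.000, -4.420) m/s; traveller velocity relative to ship = (-1.335, -0.539) m/s.
Velocity relative to ground = (0.000, -4.420) + (-1.335, -0.539) = (-1.335, -4.959) m/s.
Speed = |(-1.335, -4.959)| = 5.136 m/s.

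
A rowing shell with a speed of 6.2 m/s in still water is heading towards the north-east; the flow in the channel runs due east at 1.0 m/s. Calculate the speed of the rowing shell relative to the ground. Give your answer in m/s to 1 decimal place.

6.9 m/s

Taking east as x and north as y: velocity relative to the water = (4.384, 4.384) m/s; the water relative to ground = (1.000, 0.000) m/s.
Velocity relative to ground = (4.384, 4.384) + (1.000, 0.000) = (5.384, 4.384) m/s.
Speed = |(5.384, 4.384)| = 6.943 m/s.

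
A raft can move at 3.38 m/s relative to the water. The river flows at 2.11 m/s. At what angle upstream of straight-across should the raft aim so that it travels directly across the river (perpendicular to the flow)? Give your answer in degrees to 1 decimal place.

To cancel the current, the upstream component of the raft's velocity must equal the flow: 3.38 sin θ = 2.11.
sin θ = 2.11 / 3.38 = 0.6243.
θ = arcsin(0.6243) = 38.628°.

38.6°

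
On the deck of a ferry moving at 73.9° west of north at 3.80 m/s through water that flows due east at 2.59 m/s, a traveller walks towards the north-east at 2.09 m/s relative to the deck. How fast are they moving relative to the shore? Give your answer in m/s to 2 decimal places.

2.57 m/s

In east/north components (m/s): traveller relative to ferry = (1.478, 1.478); ferry relative to water = (-3.651, 1.054); water relative to ground = (2.590, 0.000).
Sum = (0.417, 2.532) m/s.
Speed = |(0.417, 2.532)| = 2.566 m/s.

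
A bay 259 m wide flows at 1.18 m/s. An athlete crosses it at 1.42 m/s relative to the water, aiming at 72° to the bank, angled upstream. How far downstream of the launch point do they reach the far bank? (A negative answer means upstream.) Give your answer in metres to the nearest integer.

Perpendicular speed = 1.351 m/s; crossing time = 259 / 1.351 = 191.781 s.
Net downstream speed = 0.741 m/s.
Drift = 0.741 × 191.781 = 142.147 m (downstream).

142 m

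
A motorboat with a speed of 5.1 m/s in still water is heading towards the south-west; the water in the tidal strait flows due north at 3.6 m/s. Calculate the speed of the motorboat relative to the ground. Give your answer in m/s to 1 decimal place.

3.6 m/s

Taking east as x and north as y: velocity relative to the water = (-3.606, -3.606) m/s; the water relative to ground = (0.000, 3.600) m/s.
Velocity relative to ground = (-3.606, -3.606) + (0.000, 3.600) = (-3.606, -0.006) m/s.
Speed = |(-3.606, -0.006)| = 3.606 m/s.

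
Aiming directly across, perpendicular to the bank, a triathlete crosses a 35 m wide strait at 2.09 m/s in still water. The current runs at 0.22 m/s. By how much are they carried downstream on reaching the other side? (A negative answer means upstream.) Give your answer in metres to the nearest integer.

4 m

Perpendicular speed = 2.090 m/s; crossing time = 35 / 2.090 = 16.746 s.
Net downstream speed = 0.220 m/s.
Drift = 0.220 × 16.746 = 3.684 m (downstream).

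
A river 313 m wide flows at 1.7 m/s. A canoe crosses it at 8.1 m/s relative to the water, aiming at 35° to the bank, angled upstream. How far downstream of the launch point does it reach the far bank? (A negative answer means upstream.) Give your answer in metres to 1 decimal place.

-332.5 m

Perpendicular speed = 4.646 m/s; crossing time = 313 / 4.646 = 67.370 s.
Net downstream speed = -4.935 m/s.
Drift = -4.935 × 67.370 = -332.481 m (upstream).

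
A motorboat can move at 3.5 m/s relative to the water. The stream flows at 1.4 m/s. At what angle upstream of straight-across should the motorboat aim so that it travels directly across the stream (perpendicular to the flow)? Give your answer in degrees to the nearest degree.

24°

To cancel the current, the upstream component of the motorboat's velocity must equal the flow: 3.5 sin θ = 1.4.
sin θ = 1.4 / 3.5 = 0.4000.
θ = arcsin(0.4000) = 23.578°.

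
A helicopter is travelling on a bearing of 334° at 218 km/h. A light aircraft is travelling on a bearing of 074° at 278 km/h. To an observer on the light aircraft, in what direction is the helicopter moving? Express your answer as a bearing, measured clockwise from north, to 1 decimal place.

288.2°

Taking east as x and north as y: helicopter velocity = (-95.565, 195.937) km/h; light aircraft velocity = (267.231, 76.627) km/h.
Velocity of helicopter relative to light aircraft = (-95.565, 195.937) − (267.231, 76.627) = (-362.796, 119.310) km/h.
Bearing = atan2(-362.80, 119.31) = 288.20° clockwise from north.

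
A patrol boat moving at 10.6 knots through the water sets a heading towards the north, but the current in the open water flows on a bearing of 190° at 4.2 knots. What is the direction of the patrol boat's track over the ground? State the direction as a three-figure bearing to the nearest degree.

354°

Taking east as x and north as y: velocity relative to the water = (0.000, 10.600) knots; the water relative to ground = (-0.729, -4.136) knots.
Velocity relative to ground = (0.000, 10.600) + (-0.729, -4.136) = (-0.729, 6.464) knots.
Bearing = atan2(-0.73, 6.46) = 353.56° clockwise from north.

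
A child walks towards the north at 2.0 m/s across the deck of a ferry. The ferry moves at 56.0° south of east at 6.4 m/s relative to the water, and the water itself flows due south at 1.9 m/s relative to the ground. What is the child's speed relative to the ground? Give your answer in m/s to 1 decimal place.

6.3 m/s

In east/north components (m/s): child relative to ferry = (0.000, 2.000); ferry relative to water = (3.579, -5.306); water relative to ground = (0.000, -1.900).
Sum = (3.579, -5.206) m/s.
Speed = |(3.579, -5.206)| = 6.317 m/s.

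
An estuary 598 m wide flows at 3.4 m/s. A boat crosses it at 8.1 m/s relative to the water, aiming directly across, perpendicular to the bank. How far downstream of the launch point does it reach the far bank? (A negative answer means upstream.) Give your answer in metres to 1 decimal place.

251.0 m

Perpendicular speed = 8.100 m/s; crossing time = 598 / 8.100 = 73.827 s.
Net downstream speed = 3.400 m/s.
Drift = 3.400 × 73.827 = 251.012 m (downstream).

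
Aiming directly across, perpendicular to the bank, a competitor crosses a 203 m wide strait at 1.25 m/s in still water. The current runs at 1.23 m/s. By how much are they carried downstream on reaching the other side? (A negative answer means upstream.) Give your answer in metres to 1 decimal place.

199.8 m

Perpendicular speed = 1.250 m/s; crossing time = 203 / 1.250 = 162.400 s.
Net downstream speed = 1.230 m/s.
Drift = 1.230 × 162.400 = 199.752 m (downstream).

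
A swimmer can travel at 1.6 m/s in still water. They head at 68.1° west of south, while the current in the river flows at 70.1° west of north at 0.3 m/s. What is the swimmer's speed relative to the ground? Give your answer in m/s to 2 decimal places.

Taking east as x and north as y: velocity relative to the water = (-1.485, -0.597) m/s; the water relative to ground = (-0.282, 0.102) m/s.
Velocity relative to ground = (-1.485, -0.597) + (-0.282, 0.102) = (-1.767, -0.495) m/s.
Speed = |(-1.767, -0.495)| = 1.835 m/s.

1.83 m/s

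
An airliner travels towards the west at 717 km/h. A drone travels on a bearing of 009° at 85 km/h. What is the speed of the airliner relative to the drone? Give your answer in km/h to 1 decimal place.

735.1 km/h

Taking east as x and north as y: airliner velocity = (-717.000, 0.000) km/h; drone velocity = (13.297, 83.954) km/h.
Velocity of airliner relative to drone = (-717.000, 0.000) − (13.297, 83.954) = (-730.297, -83.954) km/h.
Magnitude = |(-730.297, -83.954)| = 735.107 km/h.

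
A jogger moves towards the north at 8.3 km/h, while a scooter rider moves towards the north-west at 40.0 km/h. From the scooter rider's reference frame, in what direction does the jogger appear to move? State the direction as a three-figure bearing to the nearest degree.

125°

Taking east as x and north as y: jogger velocity = (0.000, 8.300) km/h; scooter rider velocity = (-28.284, 28.284) km/h.
Velocity of jogger relative to scooter rider = (0.000, 8.300) − (-28.284, 28.284) = (28.284, -19.984) km/h.
Bearing = atan2(28.28, -19.98) = 125.24° clockwise from north.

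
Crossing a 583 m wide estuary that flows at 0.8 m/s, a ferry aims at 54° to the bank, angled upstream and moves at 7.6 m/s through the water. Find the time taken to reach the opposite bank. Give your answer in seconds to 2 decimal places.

94.82 s

The component of the ferry's velocity perpendicular to the bank is 7.6 × sin 54° = 6.149 m/s.
Only the cross-stream component determines the crossing time; the current contributes nothing perpendicular to the bank.
Time = 583 / 6.149 = 94.819 s.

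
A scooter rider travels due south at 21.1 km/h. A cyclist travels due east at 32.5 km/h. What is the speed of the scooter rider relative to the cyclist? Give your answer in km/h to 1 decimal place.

Taking east as x and north as y: scooter rider velocity = (0.000, -21.100) km/h; cyclist velocity = (32.500, 0.000) km/h.
Velocity of scooter rider relative to cyclist = (0.000, -21.100) − (32.500, 0.000) = (-32.500, -21.100) km/h.
Magnitude = |(-32.500, -21.100)| = 38.749 km/h.

38.7 km/h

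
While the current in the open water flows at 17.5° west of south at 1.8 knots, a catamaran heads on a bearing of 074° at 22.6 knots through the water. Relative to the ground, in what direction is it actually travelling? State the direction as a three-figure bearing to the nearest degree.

078°

Taking east as x and north as y: velocity relative to the water = (21.725, 6.229) knots; the water relative to ground = (-0.541, -1.717) knots.
Velocity relative to ground = (21.725, 6.229) + (-0.541, -1.717) = (21.183, 4.513) knots.
Bearing = atan2(21.18, 4.51) = 77.97° clockwise from north.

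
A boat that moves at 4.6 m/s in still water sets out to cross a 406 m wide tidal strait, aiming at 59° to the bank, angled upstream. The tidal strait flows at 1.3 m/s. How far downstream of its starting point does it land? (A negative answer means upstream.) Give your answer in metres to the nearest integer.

Perpendicular speed = 3.943 m/s; crossing time = 406 / 3.943 = 102.968 s.
Net downstream speed = -1.069 m/s.
Drift = -1.069 × 102.968 = -110.091 m (upstream).

-110 m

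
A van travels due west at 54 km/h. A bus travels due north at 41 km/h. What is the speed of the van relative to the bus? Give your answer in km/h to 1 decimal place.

Taking east as x and north as y: van velocity = (-54.000, 0.000) km/h; bus velocity = (0.000, 41.000) km/h.
Velocity of van relative to bus = (-54.000, 0.000) − (0.000, 41.000) = (-54.000, -41.000) km/h.
Magnitude = |(-54.000, -41.000)| = 67.801 km/h.

67.8 km/h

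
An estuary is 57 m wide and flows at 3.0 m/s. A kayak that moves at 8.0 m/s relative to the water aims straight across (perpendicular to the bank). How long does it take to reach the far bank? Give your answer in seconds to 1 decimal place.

7.1 s

The component of the kayak's velocity perpendicular to the bank is 8.0 m/s.
The flow acts along the bank and has no component across it.
Time = 57 / 8.000 = 7.125 s.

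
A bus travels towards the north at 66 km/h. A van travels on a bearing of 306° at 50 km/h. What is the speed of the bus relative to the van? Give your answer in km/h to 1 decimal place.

Taking east as x and north as y: bus velocity = (0.000, 66.000) km/h; van velocity = (-40.451, 29.389) km/h.
Velocity of bus relative to van = (0.000, 66.000) − (-40.451, 29.389) = (40.451, 36.611) km/h.
Magnitude = |(40.451, 36.611)| = 54.558 km/h.

54.6 km/h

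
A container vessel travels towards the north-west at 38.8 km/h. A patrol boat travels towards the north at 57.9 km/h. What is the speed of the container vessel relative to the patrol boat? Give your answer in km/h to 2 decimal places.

41.00 km/h

Taking east as x and north as y: container vessel velocity = (-27.436, 27.436) km/h; patrol boat velocity = (0.000, 57.900) km/h.
Velocity of container vessel relative to patrol boat = (-27.436, 27.436) − (0.000, 57.900) = (-27.436, -30.464) km/h.
Magnitude = |(-27.436, -30.464)| = 40.997 km/h.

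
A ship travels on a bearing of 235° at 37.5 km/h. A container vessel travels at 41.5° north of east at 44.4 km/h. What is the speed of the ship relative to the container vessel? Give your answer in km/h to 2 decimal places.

Taking east as x and north as y: ship velocity = (-30.718, -21.509) km/h; container vessel velocity = (33.254, 29.420) km/h.
Velocity of ship relative to container vessel = (-30.718, -21.509) − (33.254, 29.420) = (-63.972, -50.929) km/h.
Magnitude = |(-63.972, -50.929)| = 81.769 km/h.

81.77 km/h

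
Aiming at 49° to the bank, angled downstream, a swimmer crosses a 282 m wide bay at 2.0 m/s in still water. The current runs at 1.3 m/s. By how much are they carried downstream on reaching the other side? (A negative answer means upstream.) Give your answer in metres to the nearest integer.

Perpendicular speed = 1.509 m/s; crossing time = 282 / 1.509 = 186.827 s.
Net downstream speed = 2.612 m/s.
Drift = 2.612 × 186.827 = 488.014 m (downstream).

488 m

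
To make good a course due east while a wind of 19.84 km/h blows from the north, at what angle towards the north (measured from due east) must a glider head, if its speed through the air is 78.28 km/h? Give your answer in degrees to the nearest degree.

The wind pushes perpendicular to the desired track; the heading must have a component into the wind equal to 19.84 km/h: 78.28 sin θ = 19.84.
sin θ = 0.2534, so θ = 14.682°.

15°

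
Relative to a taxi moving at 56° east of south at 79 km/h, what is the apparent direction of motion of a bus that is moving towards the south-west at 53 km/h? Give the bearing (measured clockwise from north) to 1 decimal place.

273.7°

Taking east as x and north as y: bus velocity = (-37.477, -37.477) km/h; taxi velocity = (65.494, -44.176) km/h.
Velocity of bus relative to taxi = (-37.477, -37.477) − (65.494, -44.176) = (-102.971, 6.700) km/h.
Bearing = atan2(-102.97, 6.70) = 273.72° clockwise from north.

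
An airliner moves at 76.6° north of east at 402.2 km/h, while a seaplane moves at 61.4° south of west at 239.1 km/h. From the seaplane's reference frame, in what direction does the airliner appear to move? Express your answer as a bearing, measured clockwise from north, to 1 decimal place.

Taking east as x and north as y: airliner velocity = (93.209, 391.250) km/h; seaplane velocity = (-114.455, -209.926) km/h.
Velocity of airliner relative to seaplane = (93.209, 391.250) − (-114.455, -209.926) = (207.664, 601.176) km/h.
Bearing = atan2(207.66, 601.18) = 19.06° clockwise from north.

019.1°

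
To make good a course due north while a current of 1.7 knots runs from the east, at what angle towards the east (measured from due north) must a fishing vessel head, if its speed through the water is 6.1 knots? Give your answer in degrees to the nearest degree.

16°

The current pushes perpendicular to the desired track; the heading must have a component into the current equal to 1.7 knots: 6.1 sin θ = 1.7.
sin θ = 0.2787, so θ = 16.182°.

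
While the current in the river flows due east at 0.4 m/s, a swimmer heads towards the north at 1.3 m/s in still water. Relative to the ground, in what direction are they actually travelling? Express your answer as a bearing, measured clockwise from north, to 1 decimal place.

Taking east as x and north as y: velocity relative to the water = (0.000, 1.300) m/s; the water relative to ground = (0.400, 0.000) m/s.
Velocity relative to ground = (0.000, 1.300) + (0.400, 0.000) = (0.400, 1.300) m/s.
Bearing = atan2(0.40, 1.30) = 17.10° clockwise from north.

017.1°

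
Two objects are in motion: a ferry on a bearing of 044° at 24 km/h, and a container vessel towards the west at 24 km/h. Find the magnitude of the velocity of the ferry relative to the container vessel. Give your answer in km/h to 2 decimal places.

44.18 km/h

Taking east as x and north as y: ferry velocity = (16.672, 17.264) km/h; container vessel velocity = (-24.000, 0.000) km/h.
Velocity of ferry relative to container vessel = (16.672, 17.264) − (-24.000, 0.000) = (40.672, 17.264) km/h.
Magnitude = |(40.672, 17.264)| = 44.184 km/h.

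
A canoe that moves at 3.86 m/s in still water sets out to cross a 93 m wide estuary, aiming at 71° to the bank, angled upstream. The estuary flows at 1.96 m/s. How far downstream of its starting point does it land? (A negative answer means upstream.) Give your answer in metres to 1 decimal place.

17.9 m

Perpendicular speed = 3.650 m/s; crossing time = 93 / 3.650 = 25.482 s.
Net downstream speed = 0.703 m/s.
Drift = 0.703 × 25.482 = 17.921 m (downstream).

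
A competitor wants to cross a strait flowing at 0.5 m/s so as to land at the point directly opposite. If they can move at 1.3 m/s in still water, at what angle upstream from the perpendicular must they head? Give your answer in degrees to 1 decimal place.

22.6°

To cancel the current, the upstream component of the competitor's velocity must equal the flow: 1.3 sin θ = 0.5.
sin θ = 0.5 / 1.3 = 0.3846.
θ = arcsin(0.3846) = 22.620°.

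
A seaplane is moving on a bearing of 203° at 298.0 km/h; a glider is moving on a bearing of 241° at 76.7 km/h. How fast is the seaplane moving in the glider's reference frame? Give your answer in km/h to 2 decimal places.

242.21 km/h

Taking east as x and north as y: seaplane velocity = (-116.438, -274.310) km/h; glider velocity = (-67.083, -37.185) km/h.
Velocity of seaplane relative to glider = (-116.438, -274.310) − (-67.083, -37.185) = (-49.355, -237.126) km/h.
Magnitude = |(-49.355, -237.126)| = 242.207 km/h.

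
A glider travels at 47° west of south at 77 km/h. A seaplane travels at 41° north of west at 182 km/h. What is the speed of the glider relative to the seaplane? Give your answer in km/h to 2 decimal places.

190.06 km/h

Taking east as x and north as y: glider velocity = (-56.314, -52.514) km/h; seaplane velocity = (-137.357, 119.403) km/h.
Velocity of glider relative to seaplane = (-56.314, -52.514) − (-137.357, 119.403) = (81.043, -171.917) km/h.
Magnitude = |(81.043, -171.917)| = 190.061 km/h.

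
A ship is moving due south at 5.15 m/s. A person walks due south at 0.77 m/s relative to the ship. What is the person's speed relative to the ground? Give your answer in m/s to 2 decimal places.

5.92 m/s

Taking east as x and north as y: ship velocity = (0.000, -5.150) m/s; person velocity relative to ship = (0.000, -0.770) m/s.
Velocity relative to ground = (0.000, -5.150) + (0.000, -0.770) = (0.000, -5.920) m/s.
Speed = |(0.000, -5.920)| = 5.920 m/s.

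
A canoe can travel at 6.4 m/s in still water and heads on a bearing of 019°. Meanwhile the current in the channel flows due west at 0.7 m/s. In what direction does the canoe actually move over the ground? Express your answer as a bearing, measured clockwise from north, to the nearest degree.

013°

Taking east as x and north as y: velocity relative to the water = (2.084, 6.051) m/s; the water relative to ground = (-0.700, 0.000) m/s.
Velocity relative to ground = (2.084, 6.051) + (-0.700, 0.000) = (1.384, 6.051) m/s.
Bearing = atan2(1.38, 6.05) = 12.88° clockwise from north.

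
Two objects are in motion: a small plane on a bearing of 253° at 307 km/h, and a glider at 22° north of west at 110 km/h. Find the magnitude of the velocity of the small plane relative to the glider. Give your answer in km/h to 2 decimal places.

232.08 km/h

Taking east as x and north as y: small plane velocity = (-293.586, -89.758) km/h; glider velocity = (-101.990, 41.207) km/h.
Velocity of small plane relative to glider = (-293.586, -89.758) − (-101.990, 41.207) = (-191.595, -130.965) km/h.
Magnitude = |(-191.595, -130.965)| = 232.079 km/h.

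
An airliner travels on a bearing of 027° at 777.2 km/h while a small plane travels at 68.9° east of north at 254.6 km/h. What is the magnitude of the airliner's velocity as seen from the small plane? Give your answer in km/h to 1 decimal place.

Taking east as x and north as y: airliner velocity = (352.841, 692.490) km/h; small plane velocity = (237.530, 91.655) km/h.
Velocity of airliner relative to small plane = (352.841, 692.490) − (237.530, 91.655) = (115.311, 600.835) km/h.
Magnitude = |(115.311, 600.835)| = 611.800 km/h.

611.8 km/h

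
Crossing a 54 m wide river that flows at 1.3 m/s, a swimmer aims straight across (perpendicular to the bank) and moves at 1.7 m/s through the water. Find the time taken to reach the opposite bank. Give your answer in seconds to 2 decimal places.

31.76 s

The component of the swimmer's velocity perpendicular to the bank is 1.7 m/s.
The flow acts along the bank and has no component across it.
Time = 54 / 1.700 = 31.765 s.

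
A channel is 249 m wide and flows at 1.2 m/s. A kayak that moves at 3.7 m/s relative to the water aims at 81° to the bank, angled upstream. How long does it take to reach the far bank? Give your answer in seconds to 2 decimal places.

The component of the kayak's velocity perpendicular to the bank is 3.7 × sin 81° = 3.654 m/s.
The flow acts along the bank and has no component across it.
Time = 249 / 3.654 = 68.136 s.

68.14 s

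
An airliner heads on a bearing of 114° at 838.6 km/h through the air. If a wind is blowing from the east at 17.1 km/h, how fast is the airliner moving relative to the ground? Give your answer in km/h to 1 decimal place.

823.0 km/h

Taking east as x and north as y: velocity relative to the air = (766.099, -341.089) km/h; the air relative to ground = (-17.100, 0.000) km/h.
Velocity relative to ground = (766.099, -341.089) + (-17.100, 0.000) = (748.999, -341.089) km/h.
Speed = |(748.999, -341.089)| = 823.008 km/h.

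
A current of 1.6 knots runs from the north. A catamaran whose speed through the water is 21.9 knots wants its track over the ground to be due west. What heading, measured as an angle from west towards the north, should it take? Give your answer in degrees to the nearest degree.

The current pushes perpendicular to the desired track; the heading must have a component into the current equal to 1.6 knots: 21.9 sin θ = 1.6.
sin θ = 0.0731, so θ = 4.190°.

4°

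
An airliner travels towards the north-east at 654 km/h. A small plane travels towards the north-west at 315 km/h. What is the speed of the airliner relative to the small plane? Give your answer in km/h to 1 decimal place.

725.9 km/h

Taking east as x and north as y: airliner velocity = (462.448, 462.448) km/h; small plane velocity = (-222.739, 222.739) km/h.
Velocity of airliner relative to small plane = (462.448, 462.448) − (-222.739, 222.739) = (685.186, 239.709) km/h.
Magnitude = |(685.186, 239.709)| = 725.907 km/h.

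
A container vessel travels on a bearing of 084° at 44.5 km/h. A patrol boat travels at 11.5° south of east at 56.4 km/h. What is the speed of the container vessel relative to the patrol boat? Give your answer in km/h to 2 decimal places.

Taking east as x and north as y: container vessel velocity = (44.256, 4.652) km/h; patrol boat velocity = (55.268, -11.244) km/h.
Velocity of container vessel relative to patrol boat = (44.256, 4.652) − (55.268, -11.244) = (-11.012, 15.896) km/h.
Magnitude = |(-11.012, 15.896)| = 19.337 km/h.

19.34 km/h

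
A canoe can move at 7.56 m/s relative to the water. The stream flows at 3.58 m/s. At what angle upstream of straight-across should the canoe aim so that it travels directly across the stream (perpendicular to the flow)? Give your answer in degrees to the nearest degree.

28°

To cancel the current, the upstream component of the canoe's velocity must equal the flow: 7.56 sin θ = 3.58.
sin θ = 3.58 / 7.56 = 0.4735.
θ = arcsin(0.4735) = 28.265°.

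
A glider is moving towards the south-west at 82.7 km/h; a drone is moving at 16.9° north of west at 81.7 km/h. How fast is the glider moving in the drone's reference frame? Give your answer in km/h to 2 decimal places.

Taking east as x and north as y: glider velocity = (-58.478, -58.478) km/h; drone velocity = (-78.172, 23.750) km/h.
Velocity of glider relative to drone = (-58.478, -58.478) − (-78.172, 23.750) = (19.694, -82.228) km/h.
Magnitude = |(19.694, -82.228)| = 84.554 km/h.

84.55 km/h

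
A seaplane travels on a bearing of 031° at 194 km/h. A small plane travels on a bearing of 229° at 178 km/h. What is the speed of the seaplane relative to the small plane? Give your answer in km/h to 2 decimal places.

367.43 km/h

Taking east as x and north as y: seaplane velocity = (99.917, 166.290) km/h; small plane velocity = (-134.338, -116.779) km/h.
Velocity of seaplane relative to small plane = (99.917, 166.290) − (-134.338, -116.779) = (234.256, 283.069) km/h.
Magnitude = |(234.256, 283.069)| = 367.429 km/h.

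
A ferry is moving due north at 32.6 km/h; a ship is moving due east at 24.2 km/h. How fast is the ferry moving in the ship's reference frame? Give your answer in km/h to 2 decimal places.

Taking east as x and north as y: ferry velocity = (0.000, 32.600) km/h; ship velocity = (24.200, 0.000) km/h.
Velocity of ferry relative to ship = (0.000, 32.600) − (24.200, 0.000) = (-24.200, 32.600) km/h.
Magnitude = |(-24.200, 32.600)| = 40.600 km/h.

40.60 km/h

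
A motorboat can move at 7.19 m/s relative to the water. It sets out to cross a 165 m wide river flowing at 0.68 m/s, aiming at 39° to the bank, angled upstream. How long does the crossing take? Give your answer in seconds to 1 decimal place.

36.5 s

The component of the motorboat's velocity perpendicular to the bank is 7.19 × sin 39° = 4.525 m/s.
Only the cross-stream component determines the crossing time; the current contributes nothing perpendicular to the bank.
Time = 165 / 4.525 = 36.466 s.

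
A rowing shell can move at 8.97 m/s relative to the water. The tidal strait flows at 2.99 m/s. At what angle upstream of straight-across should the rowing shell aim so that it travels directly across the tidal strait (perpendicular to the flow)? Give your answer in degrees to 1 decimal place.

19.5°

To cancel the current, the upstream component of the rowing shell's velocity must equal the flow: 8.97 sin θ = 2.99.
sin θ = 2.99 / 8.97 = 0.3333.
θ = arcsin(0.3333) = 19.471°.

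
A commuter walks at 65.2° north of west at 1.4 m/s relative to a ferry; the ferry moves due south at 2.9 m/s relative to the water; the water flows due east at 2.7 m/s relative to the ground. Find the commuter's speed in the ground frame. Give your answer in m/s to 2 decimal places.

In east/north components (m/s): commuter relative to ferry = (-0.587, 1.271); ferry relative to water = (0.000, -2.900); water relative to ground = (2.700, 0.000).
Sum = (2.113, -1.629) m/s.
Speed = |(2.113, -1.629)| = 2.668 m/s.

2.67 m/s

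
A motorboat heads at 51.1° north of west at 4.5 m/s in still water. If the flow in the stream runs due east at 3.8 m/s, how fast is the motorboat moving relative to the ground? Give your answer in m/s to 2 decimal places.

Taking east as x and north as y: velocity relative to the water = (-2.826, 3.502) m/s; the water relative to ground = (3.800, 0.000) m/s.
Velocity relative to ground = (-2.826, 3.502) + (3.800, 0.000) = (0.974, 3.502) m/s.
Speed = |(0.974, 3.502)| = 3.635 m/s.

3.64 m/s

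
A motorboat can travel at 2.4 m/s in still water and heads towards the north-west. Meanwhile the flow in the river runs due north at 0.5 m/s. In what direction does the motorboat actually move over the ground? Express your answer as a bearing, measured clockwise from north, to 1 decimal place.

Taking east as x and north as y: velocity relative to the water = (-1.697, 1.697) m/s; the water relative to ground = (0.000, 0.500) m/s.
Velocity relative to ground = (-1.697, 1.697) + (0.000, 0.500) = (-1.697, 2.197) m/s.
Bearing = atan2(-1.70, 2.20) = 322.32° clockwise from north.

322.3°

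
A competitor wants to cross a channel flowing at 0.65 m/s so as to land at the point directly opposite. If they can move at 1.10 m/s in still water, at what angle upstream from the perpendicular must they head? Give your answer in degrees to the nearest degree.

36°

To cancel the current, the upstream component of the competitor's velocity must equal the flow: 1.10 sin θ = 0.65.
sin θ = 0.65 / 1.10 = 0.5909.
θ = arcsin(0.5909) = 36.222°.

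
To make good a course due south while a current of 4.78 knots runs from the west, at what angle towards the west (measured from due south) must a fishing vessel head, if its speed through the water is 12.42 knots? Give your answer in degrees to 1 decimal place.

22.6°

The current pushes perpendicular to the desired track; the heading must have a component into the current equal to 4.78 knots: 12.42 sin θ = 4.78.
sin θ = 0.3849, so θ = 22.635°.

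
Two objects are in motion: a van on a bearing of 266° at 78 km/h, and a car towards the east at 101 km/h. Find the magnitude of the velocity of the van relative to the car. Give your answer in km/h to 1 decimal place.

178.9 km/h

Taking east as x and north as y: van velocity = (-77.810, -5.441) km/h; car velocity = (101.000, 0.000) km/h.
Velocity of van relative to car = (-77.810, -5.441) − (101.000, 0.000) = (-178.810, -5.441) km/h.
Magnitude = |(-178.810, -5.441)| = 178.893 km/h.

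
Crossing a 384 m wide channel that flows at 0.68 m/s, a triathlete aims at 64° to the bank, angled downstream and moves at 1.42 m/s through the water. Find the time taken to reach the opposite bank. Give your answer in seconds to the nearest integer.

301 s

The component of the triathlete's velocity perpendicular to the bank is 1.42 × sin 64° = 1.276 m/s.
The current is parallel to the bank, so it does not affect the crossing time.
Time = 384 / 1.276 = 300.873 s.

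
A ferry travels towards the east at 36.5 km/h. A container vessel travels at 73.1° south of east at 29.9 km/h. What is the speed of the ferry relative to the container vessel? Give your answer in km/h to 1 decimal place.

Taking east as x and north as y: ferry velocity = (36.500, 0.000) km/h; container vessel velocity = (8.692, -28.609) km/h.
Velocity of ferry relative to container vessel = (36.500, 0.000) − (8.692, -28.609) = (27.808, 28.609) km/h.
Magnitude = |(27.808, 28.609)| = 39.897 km/h.

39.9 km/h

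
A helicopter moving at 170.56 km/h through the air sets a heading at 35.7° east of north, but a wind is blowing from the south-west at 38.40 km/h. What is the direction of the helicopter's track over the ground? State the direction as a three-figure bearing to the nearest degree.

Taking east as x and north as y: velocity relative to the air = (99.529, 138.509) km/h; the air relative to ground = (27.153, 27.153) km/h.
Velocity relative to ground = (99.529, 138.509) + (27.153, 27.153) = (126.682, 165.662) km/h.
Bearing = atan2(126.68, 165.66) = 37.41° clockwise from north.

037°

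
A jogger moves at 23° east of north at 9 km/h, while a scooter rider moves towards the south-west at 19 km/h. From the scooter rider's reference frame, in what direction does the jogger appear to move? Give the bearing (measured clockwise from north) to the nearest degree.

038°

Taking east as x and north as y: jogger velocity = (3.517, 8.285) km/h; scooter rider velocity = (-13.435, -13.435) km/h.
Velocity of jogger relative to scooter rider = (3.517, 8.285) − (-13.435, -13.435) = (16.952, 21.720) km/h.
Bearing = atan2(16.95, 21.72) = 37.97° clockwise from north.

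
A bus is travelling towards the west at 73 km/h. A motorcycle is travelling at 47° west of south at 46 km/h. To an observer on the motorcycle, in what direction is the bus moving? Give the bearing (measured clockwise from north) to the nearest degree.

Taking east as x and north as y: bus velocity = (-73.000, 0.000) km/h; motorcycle velocity = (-33.642, -31.372) km/h.
Velocity of bus relative to motorcycle = (-73.000, 0.000) − (-33.642, -31.372) = (-39.358, 31.372) km/h.
Bearing = atan2(-39.36, 31.37) = 308.56° clockwise from north.

309°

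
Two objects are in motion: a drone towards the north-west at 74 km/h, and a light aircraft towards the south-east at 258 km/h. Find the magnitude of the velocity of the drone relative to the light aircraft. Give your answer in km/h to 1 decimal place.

Taking east as x and north as y: drone velocity = (-52.326, 52.326) km/h; light aircraft velocity = (182.434, -182.434) km/h.
Velocity of drone relative to light aircraft = (-52.326, 52.326) − (182.434, -182.434) = (-234.759, 234.759) km/h.
Magnitude = |(-234.759, 234.759)| = 332.000 km/h.

332.0 km/h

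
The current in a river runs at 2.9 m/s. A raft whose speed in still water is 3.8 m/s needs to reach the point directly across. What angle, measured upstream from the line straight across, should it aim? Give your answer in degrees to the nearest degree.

50°

To cancel the current, the upstream component of the raft's velocity must equal the flow: 3.8 sin θ = 2.9.
sin θ = 2.9 / 3.8 = 0.7632.
θ = arcsin(0.7632) = 49.743°.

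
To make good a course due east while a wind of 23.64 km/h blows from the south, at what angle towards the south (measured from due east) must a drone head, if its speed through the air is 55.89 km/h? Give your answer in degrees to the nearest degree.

The wind pushes perpendicular to the desired track; the heading must have a component into the wind equal to 23.64 km/h: 55.89 sin θ = 23.64.
sin θ = 0.4230, so θ = 25.022°.

25°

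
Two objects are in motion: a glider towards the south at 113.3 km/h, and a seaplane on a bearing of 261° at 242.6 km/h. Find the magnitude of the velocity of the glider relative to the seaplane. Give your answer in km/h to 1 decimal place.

251.2 km/h

Taking east as x and north as y: glider velocity = (0.000, -113.300) km/h; seaplane velocity = (-239.613, -37.951) km/h.
Velocity of glider relative to seaplane = (0.000, -113.300) − (-239.613, -37.951) = (239.613, -75.349) km/h.
Magnitude = |(239.613, -75.349)| = 251.181 km/h.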